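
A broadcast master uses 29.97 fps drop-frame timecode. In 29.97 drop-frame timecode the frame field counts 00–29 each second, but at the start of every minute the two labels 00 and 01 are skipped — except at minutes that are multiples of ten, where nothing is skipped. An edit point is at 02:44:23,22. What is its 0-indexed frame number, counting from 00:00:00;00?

295616

As if non-drop at 30 labels/s: (2 × 3600 + 44 × 60 + 23) × 30 + 22 = 295912.
Minute boundaries passed: 164; those not divisible by 10: 164 − 16 = 148; dropped labels = 2 × 148 = 296.
Actual frame index = 295912 − 296 = 295616.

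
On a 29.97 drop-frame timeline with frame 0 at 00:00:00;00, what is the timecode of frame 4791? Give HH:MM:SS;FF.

Each 10-minute DF block holds 10 × 60 × 30 − 9 × 2 = 17982 frames. 4791 ÷ 17982 → 0 full blocks, remainder 4791.
Within the partial block the first minute is 1800 frames and each further minute 1798, so 2 further minute boundaries passed. Total skipped labels = 18 × 0 + 2 × 2 = 4.
Non-drop label index = 4791 + 4 = 4795; at 30 labels/s that is 00:02:39:25, i.e. DF 00:02:39;25.

00:02:39;25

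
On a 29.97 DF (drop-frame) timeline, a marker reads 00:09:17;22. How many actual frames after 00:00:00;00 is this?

As if non-drop at 30 labels/s: (0 × 3600 + 9 × 60 + 17) × 30 + 22 = 16732.
Minute boundaries passed: 9; those not divisible by 10: 9 − 0 = 9; dropped labels = 2 × 9 = 18.
Actual frame index = 16732 − 18 = 16714.

16714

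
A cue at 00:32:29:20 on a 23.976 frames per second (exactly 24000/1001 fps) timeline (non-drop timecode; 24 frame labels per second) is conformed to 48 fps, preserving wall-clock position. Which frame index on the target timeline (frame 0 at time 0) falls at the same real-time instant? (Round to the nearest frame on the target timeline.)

frame 93686

Source frame index: (0×3600 + 32×60 + 29) × 24 + 20 = 46796.
Real time: 46796 / (24000/1001) = 11710699/6000 s.
Target frame: (11710699/6000) × (48) = 11710699/125 ≈ 93685.592 → 93686.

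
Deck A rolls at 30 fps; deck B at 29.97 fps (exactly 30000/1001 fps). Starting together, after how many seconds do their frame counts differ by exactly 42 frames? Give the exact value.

The gap grows by |30000/1001 − 30| = 30/1001 frames per second.
Time for a 42-frame gap: 42 ÷ (30/1001) = 1401.4 s.

1401.4 seconds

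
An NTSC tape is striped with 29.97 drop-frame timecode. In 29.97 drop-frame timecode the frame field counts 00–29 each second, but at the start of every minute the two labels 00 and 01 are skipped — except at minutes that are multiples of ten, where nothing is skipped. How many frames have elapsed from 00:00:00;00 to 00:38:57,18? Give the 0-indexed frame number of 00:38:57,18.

As if non-drop at 30 labels/s: (0 × 3600 + 38 × 60 + 57) × 30 + 18 = 70128.
Minute boundaries passed: 38; those not divisible by 10: 38 − 3 = 35; dropped labels = 2 × 35 = 70.
Actual frame index = 70128 − 70 = 70058.

70058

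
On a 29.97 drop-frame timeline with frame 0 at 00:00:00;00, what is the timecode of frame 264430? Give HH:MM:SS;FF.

Ten DF minutes hold 17982 frames, so frame 264430 lies in block 14 (frames 251748–269729) with 12682 frames into that block.
The block's first minute is 1800 frames and the rest 1798 each; 12682 frames reaches minute 7, so 14 × 18 + 7 × 2 = 266 labels have been skipped so far.
Adding those back, label number 264430 + 266 = 264696 at 30 labels/s is 8823 s + 6 f = 2 h 27 min 3 s frame 6, i.e. 02:27:03;06.

02:27:03;06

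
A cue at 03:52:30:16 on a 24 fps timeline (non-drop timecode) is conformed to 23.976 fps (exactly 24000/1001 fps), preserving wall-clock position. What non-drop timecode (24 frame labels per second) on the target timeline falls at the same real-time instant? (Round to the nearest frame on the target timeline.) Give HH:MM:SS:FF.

03:52:16:18

Source frame index: (3×3600 + 52×60 + 30) × 24 + 16 = 334816.
Real time: 334816 / (24) = 41852/3 s.
Target frame: (41852/3) × (24000/1001) = 334816000/1001 ≈ 334481.518 → 334482.
At 24 labels/s: frame 334482 → 03:52:16:18.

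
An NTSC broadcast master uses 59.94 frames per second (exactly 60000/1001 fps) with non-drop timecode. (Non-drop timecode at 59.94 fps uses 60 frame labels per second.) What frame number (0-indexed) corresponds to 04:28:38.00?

Total seconds to the label: (4 × 3600 + 28 × 60 + 38) = 16118.
Frame index = 16118 × 60 + 0 = 967080.

frame 967080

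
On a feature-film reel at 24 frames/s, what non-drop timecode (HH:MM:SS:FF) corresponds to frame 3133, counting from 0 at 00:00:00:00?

3133 ÷ 24 = 130 full seconds, remainder 13 frames.
130 s = 0 h 2 min 10 s.
Timecode: 00:02:10:13.

00:02:10:13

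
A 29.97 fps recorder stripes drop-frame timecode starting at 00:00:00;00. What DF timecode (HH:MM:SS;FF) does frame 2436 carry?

00:01:21;08

Each 10-minute DF block holds 10 × 60 × 30 − 9 × 2 = 17982 frames. 2436 ÷ 17982 → 0 full blocks, remainder 2436.
Within the partial block the first minute is 1800 frames and each further minute 1798, so 1 further minute boundary passed. Total skipped labels = 18 × 0 + 2 × 1 = 2.
Non-drop label index = 2436 + 2 = 2438; at 30 labels/s that is 00:01:21:08, i.e. DF 00:01:21;08.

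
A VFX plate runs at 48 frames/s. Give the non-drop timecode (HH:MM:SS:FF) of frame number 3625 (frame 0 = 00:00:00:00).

00:01:15:25

3625 ÷ 48 = 75 full seconds, remainder 25 frames.
75 s = 0 h 1 min 15 s.
Timecode: 00:01:15:25.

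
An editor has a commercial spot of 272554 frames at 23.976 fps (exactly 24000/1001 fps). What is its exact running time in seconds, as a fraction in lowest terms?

Running time = 272554 ÷ (24000/1001) = 272554 × 1001/24000 = 136413277/12000 s.

136413277/12000 seconds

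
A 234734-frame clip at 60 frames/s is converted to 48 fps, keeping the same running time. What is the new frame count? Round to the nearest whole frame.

Frames at target rate = 234734 × (48) / (60) = 938936/5 ≈ 187787.200.
Nearest whole frame: 187787.

187787 frames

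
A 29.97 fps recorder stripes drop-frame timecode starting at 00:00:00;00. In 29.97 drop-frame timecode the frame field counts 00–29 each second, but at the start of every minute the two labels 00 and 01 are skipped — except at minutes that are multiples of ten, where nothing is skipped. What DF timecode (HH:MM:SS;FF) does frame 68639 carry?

00:38:10;09

Ten DF minutes hold 17982 frames, so frame 68639 lies in block 3 (frames 53946–71927) with 14693 frames into that block.
The block's first minute is 1800 frames and the rest 1798 each; 14693 frames reaches minute 8, so 3 × 18 + 8 × 2 = 70 labels have been skipped so far.
Adding those back, label number 68639 + 70 = 68709 at 30 labels/s is 2290 s + 9 f = 0 h 38 min 10 s frame 9, i.e. 00:38:10;09.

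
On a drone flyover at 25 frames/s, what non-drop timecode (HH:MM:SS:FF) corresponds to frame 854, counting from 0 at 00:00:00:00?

00:00:34:04

854 ÷ 25 = 34 full seconds, remainder 4 frames.
34 s = 0 h 0 min 34 s.
Timecode: 00:00:34:04.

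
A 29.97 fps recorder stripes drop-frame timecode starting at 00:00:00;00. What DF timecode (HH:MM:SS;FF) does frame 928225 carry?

08:36:11;25

Each 10-minute DF block holds 10 × 60 × 30 − 9 × 2 = 17982 frames. 928225 ÷ 17982 → 51 full blocks, remainder 11143.
Within the partial block the first minute is 1800 frames and each further minute 1798, so 6 further minute boundaries passed. Total skipped labels = 18 × 51 + 2 × 6 = 930.
Non-drop label index = 928225 + 930 = 929155; at 30 labels/s that is 08:36:11:25, i.e. DF 08:36:11;25.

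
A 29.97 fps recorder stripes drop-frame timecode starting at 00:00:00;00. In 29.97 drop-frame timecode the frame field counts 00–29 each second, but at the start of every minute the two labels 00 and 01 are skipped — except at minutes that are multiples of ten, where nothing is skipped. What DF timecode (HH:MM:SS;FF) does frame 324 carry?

00:00:10;24

Ten DF minutes hold 17982 frames, so frame 324 lies in block 0 (frames 0–17981) with 324 frames into that block.
The block's first minute is 1800 frames and the rest 1798 each; 324 frames reaches minute 0, so 0 × 18 + 0 × 2 = 0 labels have been skipped so far.
Adding those back, label number 324 + 0 = 324 at 30 labels/s is 10 s + 24 f = 0 h 0 min 10 s frame 24, i.e. 00:00:10;24.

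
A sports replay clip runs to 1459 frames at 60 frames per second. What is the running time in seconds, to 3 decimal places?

Running time = 1459 × 1/60 = 1459/60 s ≈ 24.317 s.

24.317 seconds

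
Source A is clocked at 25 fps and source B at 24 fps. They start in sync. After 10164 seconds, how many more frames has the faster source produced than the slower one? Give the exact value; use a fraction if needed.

A emits 25 × 10164 = 254100 frames; B emits 24 × 10164 = 243936.
Difference = 10164 frames; B is behind A.

10164 frames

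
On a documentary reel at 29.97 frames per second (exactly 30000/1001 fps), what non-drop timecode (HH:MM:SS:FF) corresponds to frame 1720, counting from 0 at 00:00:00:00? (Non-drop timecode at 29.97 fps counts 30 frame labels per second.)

00:00:57:10

1720 ÷ 30 = 57 full seconds, remainder 10 frames.
57 s = 0 h 0 min 57 s.
Timecode: 00:00:57:10.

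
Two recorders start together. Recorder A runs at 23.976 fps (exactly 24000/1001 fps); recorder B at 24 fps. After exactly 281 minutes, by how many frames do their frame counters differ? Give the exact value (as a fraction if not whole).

281 min = 16860 s.
A emits 24000/1001 × 16860 = 404640000/1001 frames; B emits 24 × 16860 = 404640.
Difference = 404640/1001 frames (≈ 404.2358); B is ahead of A.

404640/1001 frames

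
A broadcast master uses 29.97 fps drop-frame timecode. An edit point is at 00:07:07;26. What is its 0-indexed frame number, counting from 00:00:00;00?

12822

Complete 10-minute blocks: 0, each 17982 frames → 0.
Remaining 7 whole minutes in the current block: 1800 + 6 × 1798 = 12588 frames.
Within the current minute: 7 × 30 + 26 − 2 = 234 (labels ;00/;01 skipped at this minute). Total = 0 + 12588 + 234 = 12822.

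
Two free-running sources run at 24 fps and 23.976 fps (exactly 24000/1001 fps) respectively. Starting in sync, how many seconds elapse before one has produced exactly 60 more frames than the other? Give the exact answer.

2502.5 seconds

The gap grows by |24000/1001 − 24| = 24/1001 frames per second.
Time for a 60-frame gap: 60 ÷ (24/1001) = 2502.5 s.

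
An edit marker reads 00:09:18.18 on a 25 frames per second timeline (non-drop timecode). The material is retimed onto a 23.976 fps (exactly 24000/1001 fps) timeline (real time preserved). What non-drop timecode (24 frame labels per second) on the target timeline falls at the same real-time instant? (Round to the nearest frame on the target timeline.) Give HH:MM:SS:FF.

00:09:18:04

Source frame index: (0×3600 + 9×60 + 18) × 25 + 18 = 13968.
Real time: 13968 / (25) = 13968/25 s.
Target frame: (13968/25) × (24000/1001) = 13409280/1001 ≈ 13395.884 → 13396.
At 24 labels/s: frame 13396 → 00:09:18:04.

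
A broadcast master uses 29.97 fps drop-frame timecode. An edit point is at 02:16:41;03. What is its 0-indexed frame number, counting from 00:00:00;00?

Complete 10-minute blocks: 13, each 17982 frames → 233766.
Remaining 6 whole minutes in the current block: 1800 + 5 × 1798 = 10790 frames.
Within the current minute: 41 × 30 + 3 − 2 = 1231 (labels ;00/;01 skipped at this minute). Total = 233766 + 10790 + 1231 = 245787.

245787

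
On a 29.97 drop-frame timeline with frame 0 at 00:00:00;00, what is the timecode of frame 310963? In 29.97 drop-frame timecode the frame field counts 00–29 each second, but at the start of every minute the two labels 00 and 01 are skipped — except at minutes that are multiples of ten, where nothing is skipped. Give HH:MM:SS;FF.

02:52:55;23

Ten DF minutes hold 17982 frames, so frame 310963 lies in block 17 (frames 305694–323675) with 5269 frames into that block.
The block's first minute is 1800 frames and the rest 1798 each; 5269 frames reaches minute 2, so 17 × 18 + 2 × 2 = 310 labels have been skipped so far.
Adding those back, label number 310963 + 310 = 311273 at 30 labels/s is 10375 s + 23 f = 2 h 52 min 55 s frame 23, i.e. 02:52:55;23.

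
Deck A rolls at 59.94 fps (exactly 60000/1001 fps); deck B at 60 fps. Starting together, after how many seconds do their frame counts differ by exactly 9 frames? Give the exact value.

150.15 seconds

The gap grows by |60 − 60000/1001| = 60/1001 frames per second.
Time for a 9-frame gap: 9 ÷ (60/1001) = 150.15 s.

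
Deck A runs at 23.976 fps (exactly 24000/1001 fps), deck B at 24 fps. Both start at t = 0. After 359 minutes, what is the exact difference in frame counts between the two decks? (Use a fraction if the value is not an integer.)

359 min = 21540 s.
A emits 24000/1001 × 21540 = 516960000/1001 frames; B emits 24 × 21540 = 516960.
Difference = 516960/1001 frames (≈ 516.4436); B is ahead of A.

516960/1001 frames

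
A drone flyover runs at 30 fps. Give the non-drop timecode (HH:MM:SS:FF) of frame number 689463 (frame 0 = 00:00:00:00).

689463 ÷ 30 = 22982 full seconds, remainder 3 frames.
22982 s = 6 h 23 min 2 s.
Timecode: 06:23:02:03.

06:23:02:03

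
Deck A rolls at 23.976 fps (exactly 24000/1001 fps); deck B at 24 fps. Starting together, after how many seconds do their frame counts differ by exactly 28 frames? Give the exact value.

7007/6 seconds

The gap grows by |24 − 24000/1001| = 24/1001 frames per second.
Time for a 28-frame gap: 28 ÷ (24/1001) = 7007/6 s.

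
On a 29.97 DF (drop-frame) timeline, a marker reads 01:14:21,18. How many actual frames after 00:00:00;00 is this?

Complete 10-minute blocks: 7, each 17982 frames → 125874.
Remaining 4 whole minutes in the current block: 1800 + 3 × 1798 = 7194 frames.
Within the current minute: 21 × 30 + 18 − 2 = 646 (labels ;00/;01 skipped at this minute). Total = 125874 + 7194 + 646 = 133714.

133714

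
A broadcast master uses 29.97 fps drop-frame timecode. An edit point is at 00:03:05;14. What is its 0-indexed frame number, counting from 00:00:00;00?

Complete 10-minute blocks: 0, each 17982 frames → 0.
Remaining 3 whole minutes in the current block: 1800 + 2 × 1798 = 5396 frames.
Within the current minute: 5 × 30 + 14 − 2 = 162 (labels ;00/;01 skipped at this minute). Total = 0 + 5396 + 162 = 5558.

5558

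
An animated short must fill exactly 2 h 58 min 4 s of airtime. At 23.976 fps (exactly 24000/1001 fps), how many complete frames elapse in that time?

2 h 58 min 4 s = 10684 s.
Frames = 10684 × 24000/1001 = 256416000/1001 ≈ 256159.8402.
Complete frames: 256159.

256159 frames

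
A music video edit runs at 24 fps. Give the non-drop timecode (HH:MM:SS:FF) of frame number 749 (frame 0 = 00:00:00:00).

749 ÷ 24 = 31 full seconds, remainder 5 frames.
31 s = 0 h 0 min 31 s.
Timecode: 00:00:31:05.

00:00:31:05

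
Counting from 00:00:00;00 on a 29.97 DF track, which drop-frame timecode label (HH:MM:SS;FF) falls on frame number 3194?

Ten DF minutes hold 17982 frames, so frame 3194 lies in block 0 (frames 0–17981) with 3194 frames into that block.
The block's first minute is 1800 frames and the rest 1798 each; 3194 frames reaches minute 1, so 0 × 18 + 1 × 2 = 2 labels have been skipped so far.
Adding those back, label number 3194 + 2 = 3196 at 30 labels/s is 106 s + 16 f = 0 h 1 min 46 s frame 16, i.e. 00:01:46;16.

00:01:46;16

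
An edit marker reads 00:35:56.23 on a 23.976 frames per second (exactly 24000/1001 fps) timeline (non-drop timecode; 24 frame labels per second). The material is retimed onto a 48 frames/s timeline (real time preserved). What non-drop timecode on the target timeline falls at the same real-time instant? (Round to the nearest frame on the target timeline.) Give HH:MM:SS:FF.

Source frame index: (0×3600 + 35×60 + 56) × 24 + 23 = 51767.
Real time: 51767 / (24000/1001) = 51818767/24000 s.
Target frame: (51818767/24000) × (48) = 51818767/500 ≈ 103637.534 → 103638.
At 48 labels/s: frame 103638 → 00:35:59:06.

00:35:59:06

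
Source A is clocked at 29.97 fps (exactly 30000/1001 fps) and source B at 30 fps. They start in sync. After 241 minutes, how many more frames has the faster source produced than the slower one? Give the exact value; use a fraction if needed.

433800/1001 frames

241 min = 14460 s.
A emits 30000/1001 × 14460 = 433800000/1001 frames; B emits 30 × 14460 = 433800.
Difference = 433800/1001 frames (≈ 433.3666); B is ahead of A.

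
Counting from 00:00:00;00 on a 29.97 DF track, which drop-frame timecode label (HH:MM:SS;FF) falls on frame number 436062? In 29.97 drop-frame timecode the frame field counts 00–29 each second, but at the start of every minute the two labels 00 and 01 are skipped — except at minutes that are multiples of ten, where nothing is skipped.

04:02:29;28

Each 10-minute DF block holds 10 × 60 × 30 − 9 × 2 = 17982 frames. 436062 ÷ 17982 → 24 full blocks, remainder 4494.
Within the partial block the first minute is 1800 frames and each further minute 1798, so 2 further minute boundaries passed. Total skipped labels = 18 × 24 + 2 × 2 = 436.
Non-drop label index = 436062 + 436 = 436498; at 30 labels/s that is 04:02:29:28, i.e. DF 04:02:29;28.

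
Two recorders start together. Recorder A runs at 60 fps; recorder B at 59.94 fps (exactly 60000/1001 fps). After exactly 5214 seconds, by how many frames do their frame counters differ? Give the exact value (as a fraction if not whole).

28440/91 frames

A emits 60 × 5214 = 312840 frames; B emits 60000/1001 × 5214 = 28440000/91.
Difference = 28440/91 frames (≈ 312.5275); B is behind A.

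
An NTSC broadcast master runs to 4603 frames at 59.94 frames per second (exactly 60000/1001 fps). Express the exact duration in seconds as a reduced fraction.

Running time = 4603 ÷ (60000/1001) = 4603 × 1001/60000 = 4607603/60000 s.

4607603/60000 seconds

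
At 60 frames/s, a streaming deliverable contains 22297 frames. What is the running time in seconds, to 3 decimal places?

Running time = 22297 × 1/60 = 22297/60 s ≈ 371.617 s.

371.617 seconds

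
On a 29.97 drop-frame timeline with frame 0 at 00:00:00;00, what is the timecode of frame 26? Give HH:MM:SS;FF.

00:00:00;26

Each 10-minute DF block holds 10 × 60 × 30 − 9 × 2 = 17982 frames. 26 ÷ 17982 → 0 full blocks, remainder 26.
Within the partial block the first minute is 1800 frames and each further minute 1798, so 0 further minute boundaries passed. Total skipped labels = 18 × 0 + 2 × 0 = 0.
Non-drop label index = 26 + 0 = 26; at 30 labels/s that is 00:00:00:26, i.e. DF 00:00:00;26.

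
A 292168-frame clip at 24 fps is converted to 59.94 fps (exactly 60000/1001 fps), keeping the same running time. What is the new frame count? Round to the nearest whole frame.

Frames at target rate = 292168 × (60000/1001) / (24) = 730420000/1001 ≈ 729690.310.
Nearest whole frame: 729690.

729690 frames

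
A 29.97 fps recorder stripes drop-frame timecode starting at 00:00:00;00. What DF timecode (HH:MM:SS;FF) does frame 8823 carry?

Ten DF minutes hold 17982 frames, so frame 8823 lies in block 0 (frames 0–17981) with 8823 frames into that block.
The block's first minute is 1800 frames and the rest 1798 each; 8823 frames reaches minute 4, so 0 × 18 + 4 × 2 = 8 labels have been skipped so far.
Adding those back, label number 8823 + 8 = 8831 at 30 labels/s is 294 s + 11 f = 0 h 4 min 54 s frame 11, i.e. 00:04:54;11.

00:04:54;11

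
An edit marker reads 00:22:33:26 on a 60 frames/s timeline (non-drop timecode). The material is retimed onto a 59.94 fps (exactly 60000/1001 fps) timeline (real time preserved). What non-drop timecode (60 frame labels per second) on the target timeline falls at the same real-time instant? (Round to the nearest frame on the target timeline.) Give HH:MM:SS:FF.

00:22:32:05

Source frame index: (0×3600 + 22×60 + 33) × 60 + 26 = 81206.
Real time: 81206 / (60) = 40603/30 s.
Target frame: (40603/30) × (60000/1001) = 81206000/1001 ≈ 81124.875 → 81125.
At 60 labels/s: frame 81125 → 00:22:32:05.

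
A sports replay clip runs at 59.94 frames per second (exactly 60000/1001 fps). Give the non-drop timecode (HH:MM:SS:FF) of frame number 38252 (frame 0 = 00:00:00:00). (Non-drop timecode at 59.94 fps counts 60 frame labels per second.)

38252 ÷ 60 = 637 full seconds, remainder 32 frames.
637 s = 0 h 10 min 37 s.
Timecode: 00:10:37:32.

00:10:37:32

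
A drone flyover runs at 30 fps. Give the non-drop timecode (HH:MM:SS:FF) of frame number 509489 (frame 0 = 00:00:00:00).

04:43:02:29

509489 ÷ 30 = 16982 full seconds, remainder 29 frames.
16982 s = 4 h 43 min 2 s.
Timecode: 04:43:02:29.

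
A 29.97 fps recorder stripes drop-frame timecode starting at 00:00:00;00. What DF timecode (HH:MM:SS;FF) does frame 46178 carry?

Each 10-minute DF block holds 10 × 60 × 30 − 9 × 2 = 17982 frames. 46178 ÷ 17982 → 2 full blocks, remainder 10214.
Within the partial block the first minute is 1800 frames and each further minute 1798, so 5 further minute boundaries passed. Total skipped labels = 18 × 2 + 2 × 5 = 46.
Non-drop label index = 46178 + 46 = 46224; at 30 labels/s that is 00:25:40:24, i.e. DF 00:25:40;24.

00:25:40;24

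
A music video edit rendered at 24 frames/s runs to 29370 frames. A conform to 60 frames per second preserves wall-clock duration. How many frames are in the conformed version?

73425 frames

Target frames = source frames × (target rate / source rate) = 29370 × (60)/(24) = 29370 × 5/2 = 73425.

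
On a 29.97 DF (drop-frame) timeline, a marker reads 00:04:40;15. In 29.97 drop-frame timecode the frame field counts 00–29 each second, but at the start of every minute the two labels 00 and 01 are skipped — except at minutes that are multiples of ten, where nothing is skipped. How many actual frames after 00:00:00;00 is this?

8407

As if non-drop at 30 labels/s: (0 × 3600 + 4 × 60 + 40) × 30 + 15 = 8415.
Minute boundaries passed: 4; those not divisible by 10: 4 − 0 = 4; dropped labels = 2 × 4 = 8.
Actual frame index = 8415 − 8 = 8407.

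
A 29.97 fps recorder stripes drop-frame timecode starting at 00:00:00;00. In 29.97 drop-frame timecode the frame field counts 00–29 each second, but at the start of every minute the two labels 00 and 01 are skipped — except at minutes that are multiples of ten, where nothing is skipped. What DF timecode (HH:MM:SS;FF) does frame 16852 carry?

Ten DF minutes hold 17982 frames, so frame 16852 lies in block 0 (frames 0–17981) with 16852 frames into that block.
The block's first minute is 1800 frames and the rest 1798 each; 16852 frames reaches minute 9, so 0 × 18 + 9 × 2 = 18 labels have been skipped so far.
Adding those back, label number 16852 + 18 = 16870 at 30 labels/s is 562 s + 10 f = 0 h 9 min 22 s frame 10, i.e. 00:09:22;10.

00:09:22;10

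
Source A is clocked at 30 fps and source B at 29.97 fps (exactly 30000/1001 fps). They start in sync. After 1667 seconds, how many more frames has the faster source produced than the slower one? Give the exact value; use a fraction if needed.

50010/1001 frames

A emits 30 × 1667 = 50010 frames; B emits 30000/1001 × 1667 = 50010000/1001.
Difference = 50010/1001 frames (≈ 49.9600); B is behind A.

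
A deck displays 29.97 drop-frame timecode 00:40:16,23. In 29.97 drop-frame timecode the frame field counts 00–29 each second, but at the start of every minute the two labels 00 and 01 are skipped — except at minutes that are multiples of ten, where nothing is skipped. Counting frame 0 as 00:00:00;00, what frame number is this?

Complete 10-minute blocks: 4, each 17982 frames → 71928.
Remaining 0 whole minutes in the current block: 0 frames.
Within the current minute: 16 × 30 + 23 = 503. Total = 71928 + 0 + 503 = 72431.

72431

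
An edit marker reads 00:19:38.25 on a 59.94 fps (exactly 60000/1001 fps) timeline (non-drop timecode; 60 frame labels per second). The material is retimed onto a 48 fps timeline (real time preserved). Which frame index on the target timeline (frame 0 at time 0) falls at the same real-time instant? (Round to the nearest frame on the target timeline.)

frame 56621

Source frame index: (0×3600 + 19×60 + 38) × 60 + 25 = 70705.
Real time: 70705 / (60000/1001) = 14155141/12000 s.
Target frame: (14155141/12000) × (48) = 14155141/250 ≈ 56620.564 → 56621.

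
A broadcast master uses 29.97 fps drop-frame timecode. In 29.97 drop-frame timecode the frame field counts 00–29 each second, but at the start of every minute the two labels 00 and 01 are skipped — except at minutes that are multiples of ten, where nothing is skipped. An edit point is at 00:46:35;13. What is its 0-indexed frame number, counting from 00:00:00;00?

83779

As if non-drop at 30 labels/s: (0 × 3600 + 46 × 60 + 35) × 30 + 13 = 83863.
Minute boundaries passed: 46; those not divisible by 10: 46 − 4 = 42; dropped labels = 2 × 42 = 84.
Actual frame index = 83863 − 84 = 83779.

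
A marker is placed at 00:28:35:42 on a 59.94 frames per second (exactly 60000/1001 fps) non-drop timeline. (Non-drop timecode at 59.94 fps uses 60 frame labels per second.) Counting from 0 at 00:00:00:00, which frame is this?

102942

Total seconds to the label: (0 × 3600 + 28 × 60 + 35) = 1715.
Frame index = 1715 × 60 + 42 = 102942.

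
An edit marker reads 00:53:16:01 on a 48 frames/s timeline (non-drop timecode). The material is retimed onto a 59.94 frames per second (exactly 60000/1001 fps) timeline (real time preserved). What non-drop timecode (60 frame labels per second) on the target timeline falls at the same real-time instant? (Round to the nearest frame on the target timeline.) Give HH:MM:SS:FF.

00:53:12:50

Source frame index: (0×3600 + 53×60 + 16) × 48 + 1 = 153409.
Real time: 153409 / (48) = 153409/48 s.
Target frame: (153409/48) × (60000/1001) = 191761250/1001 ≈ 191569.680 → 191570.
At 60 labels/s: frame 191570 → 00:53:12:50.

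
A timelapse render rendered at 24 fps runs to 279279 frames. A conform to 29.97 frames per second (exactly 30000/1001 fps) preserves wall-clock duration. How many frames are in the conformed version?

Target frames = source frames × (target rate / source rate) = 279279 × (30000/1001)/(24) = 279279 × 1250/1001 = 348750.

348750 frames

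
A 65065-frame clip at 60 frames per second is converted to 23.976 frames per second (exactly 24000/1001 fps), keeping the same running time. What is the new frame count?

26000 frames

Target frames = source frames × (target rate / source rate) = 65065 × (24000/1001)/(60) = 65065 × 400/1001 = 26000.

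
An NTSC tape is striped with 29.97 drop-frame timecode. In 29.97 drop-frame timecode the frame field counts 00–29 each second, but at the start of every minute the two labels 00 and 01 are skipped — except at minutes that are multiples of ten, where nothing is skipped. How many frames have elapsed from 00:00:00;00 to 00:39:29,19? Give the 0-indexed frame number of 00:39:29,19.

71017

Complete 10-minute blocks: 3, each 17982 frames → 53946.
Remaining 9 whole minutes in the current block: 1800 + 8 × 1798 = 16184 frames.
Within the current minute: 29 × 30 + 19 − 2 = 887 (labels ;00/;01 skipped at this minute). Total = 53946 + 16184 + 887 = 71017.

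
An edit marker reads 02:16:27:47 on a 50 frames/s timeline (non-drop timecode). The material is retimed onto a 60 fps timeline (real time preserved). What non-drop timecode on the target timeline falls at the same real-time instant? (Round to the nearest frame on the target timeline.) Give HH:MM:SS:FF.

Source frame index: (2×3600 + 16×60 + 27) × 50 + 47 = 409397.
Real time: 409397 / (50) = 409397/50 s.
Target frame: (409397/50) × (60) = 2456382/5 ≈ 491276.400 → 491276.
At 60 labels/s: frame 491276 → 02:16:27:56.

02:16:27:56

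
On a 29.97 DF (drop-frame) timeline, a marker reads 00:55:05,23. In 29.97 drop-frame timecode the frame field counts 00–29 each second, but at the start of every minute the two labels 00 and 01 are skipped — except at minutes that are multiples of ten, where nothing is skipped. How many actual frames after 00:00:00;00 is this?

Complete 10-minute blocks: 5, each 17982 frames → 89910.
Remaining 5 whole minutes in the current block: 1800 + 4 × 1798 = 8992 frames.
Within the current minute: 5 × 30 + 23 − 2 = 171 (labels ;00/;01 skipped at this minute). Total = 89910 + 8992 + 171 = 99073.

99073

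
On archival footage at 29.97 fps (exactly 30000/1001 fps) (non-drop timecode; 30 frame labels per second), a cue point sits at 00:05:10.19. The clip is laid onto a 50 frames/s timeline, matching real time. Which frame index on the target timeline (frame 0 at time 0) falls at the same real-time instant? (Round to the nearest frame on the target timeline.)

Source frame index: (0×3600 + 5×60 + 10) × 30 + 19 = 9319.
Real time: 9319 / (30000/1001) = 9328319/30000 s.
Target frame: (9328319/30000) × (50) = 9328319/600 ≈ 15547.198 → 15547.

frame 15547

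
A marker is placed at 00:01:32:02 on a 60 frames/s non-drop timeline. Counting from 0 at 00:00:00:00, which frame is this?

frame 5522

Total seconds to the label: (0 × 3600 + 1 × 60 + 32) = 92.
Frame index = 92 × 60 + 2 = 5522.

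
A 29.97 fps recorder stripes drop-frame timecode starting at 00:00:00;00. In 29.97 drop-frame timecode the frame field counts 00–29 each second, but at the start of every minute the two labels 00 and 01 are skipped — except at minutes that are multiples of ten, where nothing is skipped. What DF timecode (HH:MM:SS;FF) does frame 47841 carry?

00:26:36;09

Each 10-minute DF block holds 10 × 60 × 30 − 9 × 2 = 17982 frames. 47841 ÷ 17982 → 2 full blocks, remainder 11877.
Within the partial block the first minute is 1800 frames and each further minute 1798, so 6 further minute boundaries passed. Total skipped labels = 18 × 2 + 2 × 6 = 48.
Non-drop label index = 47841 + 48 = 47889; at 30 labels/s that is 00:26:36:09, i.e. DF 00:26:36;09.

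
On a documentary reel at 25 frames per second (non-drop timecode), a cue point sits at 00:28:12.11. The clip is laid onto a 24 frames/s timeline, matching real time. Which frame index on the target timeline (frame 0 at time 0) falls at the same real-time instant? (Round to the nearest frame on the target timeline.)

Source frame index: (0×3600 + 28×60 + 12) × 25 + 11 = 42311.
Real time: 42311 / (25) = 42311/25 s.
Target frame: (42311/25) × (24) = 1015464/25 ≈ 40618.560 → 40619.

frame 40619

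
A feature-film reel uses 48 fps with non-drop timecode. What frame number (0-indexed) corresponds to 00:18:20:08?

Total seconds to the label: (0 × 3600 + 18 × 60 + 20) = 1100.
Frame index = 1100 × 48 + 8 = 52808.

52808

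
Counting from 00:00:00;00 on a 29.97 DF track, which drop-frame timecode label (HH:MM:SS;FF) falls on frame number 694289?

Ten DF minutes hold 17982 frames, so frame 694289 lies in block 38 (frames 683316–701297) with 10973 frames into that block.
The block's first minute is 1800 frames and the rest 1798 each; 10973 frames reaches minute 6, so 38 × 18 + 6 × 2 = 696 labels have been skipped so far.
Adding those back, label number 694289 + 696 = 694985 at 30 labels/s is 23166 s + 5 f = 6 h 26 min 6 s frame 5, i.e. 06:26:06;05.

06:26:06;05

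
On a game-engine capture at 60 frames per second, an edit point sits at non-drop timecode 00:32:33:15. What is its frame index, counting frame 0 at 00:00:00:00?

Total seconds to the label: (0 × 3600 + 32 × 60 + 33) = 1953.
Frame index = 1953 × 60 + 15 = 117195.

frame 117195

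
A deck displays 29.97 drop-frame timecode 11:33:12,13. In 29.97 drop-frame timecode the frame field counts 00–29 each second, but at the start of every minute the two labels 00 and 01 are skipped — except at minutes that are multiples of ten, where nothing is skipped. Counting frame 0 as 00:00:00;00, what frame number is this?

1246525

As if non-drop at 30 labels/s: (11 × 3600 + 33 × 60 + 12) × 30 + 13 = 1247773.
Minute boundaries passed: 693; those not divisible by 10: 693 − 69 = 624; dropped labels = 2 × 624 = 1248.
Actual frame index = 1247773 − 1248 = 1246525.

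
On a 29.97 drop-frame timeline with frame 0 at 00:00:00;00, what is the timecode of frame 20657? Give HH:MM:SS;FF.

Each 10-minute DF block holds 10 × 60 × 30 − 9 × 2 = 17982 frames. 20657 ÷ 17982 → 1 full block, remainder 2675.
Within the partial block the first minute is 1800 frames and each further minute 1798, so 1 further minute boundary passed. Total skipped labels = 18 × 1 + 2 × 1 = 20.
Non-drop label index = 20657 + 20 = 20677; at 30 labels/s that is 00:11:29:07, i.e. DF 00:11:29;07.

00:11:29;07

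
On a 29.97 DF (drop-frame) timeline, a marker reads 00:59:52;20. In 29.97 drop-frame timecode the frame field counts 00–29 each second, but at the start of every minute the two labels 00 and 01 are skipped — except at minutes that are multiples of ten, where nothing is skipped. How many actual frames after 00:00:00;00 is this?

Complete 10-minute blocks: 5, each 17982 frames → 89910.
Remaining 9 whole minutes in the current block: 1800 + 8 × 1798 = 16184 frames.
Within the current minute: 52 × 30 + 20 − 2 = 1578 (labels ;00/;01 skipped at this minute). Total = 89910 + 16184 + 1578 = 107672.

107672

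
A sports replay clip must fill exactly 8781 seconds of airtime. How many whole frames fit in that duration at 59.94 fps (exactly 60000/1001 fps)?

526333 frames

Frames = 8781 × 60000/1001 = 526860000/1001 ≈ 526333.6663.
Complete frames: 526333.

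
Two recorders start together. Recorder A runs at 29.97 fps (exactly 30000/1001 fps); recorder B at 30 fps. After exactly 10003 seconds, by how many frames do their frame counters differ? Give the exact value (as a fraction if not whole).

A emits 30000/1001 × 10003 = 42870000/143 frames; B emits 30 × 10003 = 300090.
Difference = 42870/143 frames (≈ 299.7902); B is ahead of A.

42870/143 frames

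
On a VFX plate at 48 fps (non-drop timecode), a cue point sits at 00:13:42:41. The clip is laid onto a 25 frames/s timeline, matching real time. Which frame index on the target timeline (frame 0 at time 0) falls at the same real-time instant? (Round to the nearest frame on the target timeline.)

frame 20571

Source frame index: (0×3600 + 13×60 + 42) × 48 + 41 = 39497.
Real time: 39497 / (48) = 39497/48 s.
Target frame: (39497/48) × (25) = 987425/48 ≈ 20571.354 → 20571.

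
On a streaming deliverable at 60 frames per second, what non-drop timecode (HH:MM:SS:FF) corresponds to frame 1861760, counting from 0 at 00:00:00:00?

1861760 ÷ 60 = 31029 full seconds, remainder 20 frames.
31029 s = 8 h 37 min 9 s.
Timecode: 08:37:09:20.

08:37:09:20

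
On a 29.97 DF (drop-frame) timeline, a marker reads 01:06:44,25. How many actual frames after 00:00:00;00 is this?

As if non-drop at 30 labels/s: (1 × 3600 + 6 × 60 + 44) × 30 + 25 = 120145.
Minute boundaries passed: 66; those not divisible by 10: 66 − 6 = 60; dropped labels = 2 × 60 = 120.
Actual frame index = 120145 − 120 = 120025.

120025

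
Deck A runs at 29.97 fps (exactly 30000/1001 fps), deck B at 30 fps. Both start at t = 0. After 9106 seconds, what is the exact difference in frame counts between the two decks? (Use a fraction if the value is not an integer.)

273180/1001 frames

A emits 30000/1001 × 9106 = 273180000/1001 frames; B emits 30 × 9106 = 273180.
Difference = 273180/1001 frames (≈ 272.9071); B is ahead of A.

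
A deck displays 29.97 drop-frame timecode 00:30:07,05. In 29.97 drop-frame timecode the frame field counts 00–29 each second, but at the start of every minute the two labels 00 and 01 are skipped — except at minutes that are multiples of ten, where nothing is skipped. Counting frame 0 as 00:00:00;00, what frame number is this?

As if non-drop at 30 labels/s: (0 × 3600 + 30 × 60 + 7) × 30 + 5 = 54215.
Minute boundaries passed: 30; those not divisible by 10: 30 − 3 = 27; dropped labels = 2 × 27 = 54.
Actual frame index = 54215 − 54 = 54161.

54161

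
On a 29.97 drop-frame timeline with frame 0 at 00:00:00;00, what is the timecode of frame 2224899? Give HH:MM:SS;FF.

Ten DF minutes hold 17982 frames, so frame 2224899 lies in block 123 (frames 2211786–2229767) with 13113 frames into that block.
The block's first minute is 1800 frames and the rest 1798 each; 13113 frames reaches minute 7, so 123 × 18 + 7 × 2 = 2228 labels have been skipped so far.
Adding those back, label number 2224899 + 2228 = 2227127 at 30 labels/s is 74237 s + 17 f = 20 h 37 min 17 s frame 17, i.e. 20:37:17;17.

20:37:17;17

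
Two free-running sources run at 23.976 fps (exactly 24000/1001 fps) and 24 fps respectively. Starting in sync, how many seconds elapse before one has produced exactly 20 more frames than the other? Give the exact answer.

The gap grows by |24 − 24000/1001| = 24/1001 frames per second.
Time for a 20-frame gap: 20 ÷ (24/1001) = 5005/6 s.

5005/6 seconds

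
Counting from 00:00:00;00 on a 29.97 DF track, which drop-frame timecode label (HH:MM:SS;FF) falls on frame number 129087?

01:11:47;05

Ten DF minutes hold 17982 frames, so frame 129087 lies in block 7 (frames 125874–143855) with 3213 frames into that block.
The block's first minute is 1800 frames and the rest 1798 each; 3213 frames reaches minute 1, so 7 × 18 + 1 × 2 = 128 labels have been skipped so far.
Adding those back, label number 129087 + 128 = 129215 at 30 labels/s is 4307 s + 5 f = 1 h 11 min 47 s frame 5, i.e. 01:11:47;05.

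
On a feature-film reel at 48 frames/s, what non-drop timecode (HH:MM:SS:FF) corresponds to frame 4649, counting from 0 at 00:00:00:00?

00:01:36:41

4649 ÷ 48 = 96 full seconds, remainder 41 frames.
96 s = 0 h 1 min 36 s.
Timecode: 00:01:36:41.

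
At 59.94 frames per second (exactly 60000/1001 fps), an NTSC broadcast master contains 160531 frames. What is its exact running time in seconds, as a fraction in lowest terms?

160691531/60000 seconds

Running time = 160531 ÷ (60000/1001) = 160531 × 1001/60000 = 160691531/60000 s.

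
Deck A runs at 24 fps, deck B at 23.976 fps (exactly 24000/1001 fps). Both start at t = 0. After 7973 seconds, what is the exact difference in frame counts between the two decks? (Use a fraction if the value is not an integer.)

27336/143 frames

A emits 24 × 7973 = 191352 frames; B emits 24000/1001 × 7973 = 27336000/143.
Difference = 27336/143 frames (≈ 191.1608); B is behind A.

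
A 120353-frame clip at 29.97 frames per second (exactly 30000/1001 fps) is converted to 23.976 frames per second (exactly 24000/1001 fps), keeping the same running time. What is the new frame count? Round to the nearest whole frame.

Frames at target rate = 120353 × (24000/1001) / (30000/1001) = 481412/5 ≈ 96282.400.
Nearest whole frame: 96282.

96282 frames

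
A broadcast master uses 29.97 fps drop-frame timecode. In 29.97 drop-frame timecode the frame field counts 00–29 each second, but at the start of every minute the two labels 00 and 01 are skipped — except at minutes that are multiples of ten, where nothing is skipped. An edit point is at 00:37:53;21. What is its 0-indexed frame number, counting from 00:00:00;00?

68143

Complete 10-minute blocks: 3, each 17982 frames → 53946.
Remaining 7 whole minutes in the current block: 1800 + 6 × 1798 = 12588 frames.
Within the current minute: 53 × 30 + 21 − 2 = 1609 (labels ;00/;01 skipped at this minute). Total = 53946 + 12588 + 1609 = 68143.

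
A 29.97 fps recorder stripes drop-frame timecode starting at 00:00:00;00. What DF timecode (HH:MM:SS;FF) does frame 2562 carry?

Each 10-minute DF block holds 10 × 60 × 30 − 9 × 2 = 17982 frames. 2562 ÷ 17982 → 0 full blocks, remainder 2562.
Within the partial block the first minute is 1800 frames and each further minute 1798, so 1 further minute boundary passed. Total skipped labels = 18 × 0 + 2 × 1 = 2.
Non-drop label index = 2562 + 2 = 2564; at 30 labels/s that is 00:01:25:14, i.e. DF 00:01:25;14.

00:01:25;14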